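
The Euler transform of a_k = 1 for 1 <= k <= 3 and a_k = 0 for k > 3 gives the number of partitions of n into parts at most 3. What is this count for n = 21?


Partitions of 21 into parts at most 3:
Using generating function (1-x)^(-1)(1-x^2)^(-1)(1-x^3)^(-1),
the coefficient of x^21 = 48

48


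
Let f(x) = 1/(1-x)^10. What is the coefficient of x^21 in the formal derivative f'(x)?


Differentiate: d/dx [ 1/(1-x)^r ] = r / (1-x)^(r+1).
Here r = 10, so f'(x) = 10 / (1-x)^11.
The expansion of 1/(1-x)^(r+1) has coefficient of x^n equal to C(n+r, r).
So the coefficient of x^21 in f'(x) is
10 * C(31, 10) = 10 * 44352165 = 443521650

443521650


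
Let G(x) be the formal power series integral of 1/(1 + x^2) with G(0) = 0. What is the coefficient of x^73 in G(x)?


1/(1 + x^2) = sum_{j>=0} (-1)^j x^(2j). Integrating termwise with G(0) = 0:
G(x) = sum_{j>=0} (-1)^j x^(2j+1) / (2j+1) = arctan(x).
Only odd powers are nonzero. For x^73 write 73 = 2*36 + 1, giving
(-1)^36 / 73 = 1/73 = 1/73.

1/73


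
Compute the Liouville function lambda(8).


The Liouville function is lambda(k) = (-1)^Omega(k), where Omega(k) counts the prime factors of k with multiplicity.
Factoring: 8 = 2 * 2 * 2, so Omega(8) = 3.
lambda(8) = (-1)^3 = -1.

-1


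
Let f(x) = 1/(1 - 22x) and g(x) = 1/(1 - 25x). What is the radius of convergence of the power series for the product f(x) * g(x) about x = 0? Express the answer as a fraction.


The radius of 1/(1 - 22x) is 1/22 (nearest singularity at x = 1/22), and the radius of 1/(1 - 25x) is 1/25.
The product f(x)*g(x) = 1/((1 - 22x)(1 - 25x)) has singularities at both 1/22 and 1/25, so its radius of convergence is the distance to the nearest one:
min(1/22, 1/25) = 1/25.

1/25


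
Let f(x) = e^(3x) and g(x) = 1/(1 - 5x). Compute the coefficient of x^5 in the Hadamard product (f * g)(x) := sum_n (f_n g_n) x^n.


Expanding: f_k = 3^k/k! (from e^(3x)) and g_k = 5^k (from 1/(1 - 5x)). So the Hadamard coefficient (f * g)_k = 3^k 5^k / k! = (15)^k / k!.
For k = 5: 15^5/5! = 759375/120 = 50625/8.

50625/8


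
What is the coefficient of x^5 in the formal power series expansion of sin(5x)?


The Maclaurin series is sin(t) = sum_{k>=0} (-1)^k t^(2k+1) / (2k+1)!, so substituting t = 5x, only odd powers of x are nonzero, with coefficient of x^(2k+1) equal to (-1)^k 5^(2k+1) / (2k+1)!.
Write 5 = 2*2 + 1, giving the coefficient (-1)^2 * 5^5 / 5! = 3125/120 = 625/24.

625/24


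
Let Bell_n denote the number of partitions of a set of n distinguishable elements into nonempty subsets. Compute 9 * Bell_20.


Bell_20 can be computed from the Bell triangle or from Dobinski's identity Bell_n = (1/e) * sum_{k>=0} k^n / k!.
Computing Bell_20 = 51724158235372.
Then 9 * 51724158235372 = 465517424118348.

465517424118348


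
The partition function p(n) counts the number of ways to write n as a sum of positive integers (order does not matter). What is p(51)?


Using the generating function prod_{k>=1} 1/(1-x^k), we compute p(51).
By dynamic programming over parts 1 through 51:
p(51) = 239943

239943


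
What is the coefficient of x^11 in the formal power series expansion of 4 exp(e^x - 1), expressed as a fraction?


exp(e^x - 1) is the exponential generating function for the Bell numbers Bell_k: exp(e^x - 1) = sum_{k>=0} Bell_k x^k / k!.
So the coefficient of x^11 in 4 exp(e^x - 1) is 4 Bell_11 / 11!.
Computing: Bell_11 = 678570 and 11! = 39916800, giving
4 * 678570/39916800 = 22619/332640.

22619/332640


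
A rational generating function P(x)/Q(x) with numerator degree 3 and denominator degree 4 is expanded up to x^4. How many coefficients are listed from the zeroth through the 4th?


Expanding up to x^4 gives the coefficients for x^0, x^1, ..., x^4.
That is 4 + 1 = 5 coefficients in total.

5


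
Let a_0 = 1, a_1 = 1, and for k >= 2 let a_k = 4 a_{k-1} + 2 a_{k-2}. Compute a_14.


Iterating the recurrence forward:
a_0 = 1
a_1 = 1
a_2 = 4*1 + 2*1 = 6
a_3 = 4*6 + 2*1 = 26
a_4 = 4*26 + 2*6 = 116
a_5 = 4*116 + 2*26 = 516
a_6 = 4*516 + 2*116 = 2296
a_7 = 4*2296 + 2*516 = 10216
a_8 = 4*10216 + 2*2296 = 45456
a_9 = 4*45456 + 2*10216 = 202256
a_10 = 4*202256 + 2*45456 = 899936
a_11 = 4*899936 + 2*202256 = 4004256
a_12 = 4*4004256 + 2*899936 = 17816896
a_13 = 4*17816896 + 2*4004256 = 79276096
a_14 = 4*79276096 + 2*17816896 = 352738176
So a_14 = 352738176.

352738176


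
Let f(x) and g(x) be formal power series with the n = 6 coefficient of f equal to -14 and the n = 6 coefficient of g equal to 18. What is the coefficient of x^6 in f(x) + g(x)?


Addition of formal power series is termwise.
The coefficient of x^6 in f + g = -14 + 18
= 4

4


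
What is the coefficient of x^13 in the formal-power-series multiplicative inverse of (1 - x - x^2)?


Let the inverse be f(x) = sum_{k>=0} a_k x^k. From f(x) * (1 - x - x^2) = 1 and matching coefficients:
 x^0: a_0 = 1.
 x^1: a_1 - a_0 = 0, so a_1 = 1.
 x^k (k >= 2): a_k - a_{k-1} - a_{k-2} = 0, i.e. a_k = a_{k-1} + a_{k-2}.
This is the Fibonacci-type recurrence shifted so that a_0 = a_1 = 1.
Iterating: a_0=1, a_1=1, a_2=2, a_3=3, a_4=5, a_5=8, a_6=13, a_7=21, a_8=34, a_9=55, ...
a_13 = 377.

377


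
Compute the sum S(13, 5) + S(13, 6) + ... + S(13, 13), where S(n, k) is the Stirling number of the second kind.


By definition, S(n, k) counts partitions of an n-set into exactly k nonempty blocks.
Computing row n = 13 for k = 5..13:
S(13, k): 7508501, 9321312, 5715424, 1899612, 359502, 39325, 2431, 78, 1
Sum = 24846186.

24846186


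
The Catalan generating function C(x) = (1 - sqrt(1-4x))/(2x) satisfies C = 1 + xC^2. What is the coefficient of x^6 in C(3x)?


Substituting x -> 3x scales the n-th coefficient by 3^n, so [x^6] C(3x) = 3^6 * C_6.
C_6 = C(2*6, 6)/(7) = 924/7 = 132.
So 3^6 * 132 = 729 * 132 = 96228.

96228


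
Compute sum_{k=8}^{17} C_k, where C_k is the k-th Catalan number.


C_8 through C_17: 1430, 4862, 16796, 58786, 208012, 742900, 2674440, 9694845, 35357670, 129644790
Sum = 1430 + 4862 + 16796 + 58786 + 208012 + 742900 + 2674440 + 9694845 + 35357670 + 129644790
= 178404531

178404531


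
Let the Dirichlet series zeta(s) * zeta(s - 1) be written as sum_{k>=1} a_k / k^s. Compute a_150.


Convolution gives a_k = sum_{d | k} d * 1 = sum_{d | k} d = sigma(k), the sum of positive divisors of k.
For k = 150, the divisors are 1, 2, 3, 5, 6, 10, 15, 25, 30, 50, 75, 150, so
sigma(150) = 1 + 2 + 3 + 5 + 6 + 10 + 15 + 25 + 30 + 50 + 75 + 150 = 372.

372


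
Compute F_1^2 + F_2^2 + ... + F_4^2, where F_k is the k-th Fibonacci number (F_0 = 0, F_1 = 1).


There is a standard identity sum_{k=0}^{N} F_k^2 = F_N * F_{N+1} (proved inductively from the telescoping relation F_k^2 = F_k F_{k+1} - F_{k-1} F_k). Then
sum_{k=1}^{4} F_k^2 = F_4 F_5 - F_0 F_1.
Computing: F_4 = 3, F_5 = 5, F_0 = 0, F_1 = 1.
Sum = 3 * 5 - 0 * 1 = 15.

15


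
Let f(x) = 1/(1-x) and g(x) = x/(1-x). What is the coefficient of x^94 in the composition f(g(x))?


First simplify the composition: f(g(x)) = 1/(1 - x/(1-x)) = (1-x)/((1-x) - x) = (1-x)/(1-2x).
Now extract the coefficient. Write (1-x)/(1-2x) = 1/(1-2x) - x/(1-2x).
The coefficient of x^n in 1/(1-2x) is 2^n, and in x/(1-2x) is 2^(n-1) (for n >= 1).
So the coefficient of x^94 is 2^94 - 2^93 = 19807040628566084398385987584 - 9903520314283042199192993792 = 9903520314283042199192993792.

9903520314283042199192993792


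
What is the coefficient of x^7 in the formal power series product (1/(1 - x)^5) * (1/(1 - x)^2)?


Combine the factors: (1/(1 - x)^5) * (1/(1 - x)^2) = 1/(1 - x)^7.
Then use 1/(1 - x)^r = sum_{k>=0} C(k + r - 1, r - 1) x^k with r = 7 and k = 7:
C(13, 6) = 1716.

1716


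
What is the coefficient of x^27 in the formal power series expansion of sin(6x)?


The Maclaurin series is sin(t) = sum_{k>=0} (-1)^k t^(2k+1) / (2k+1)!, so substituting t = 6x, only odd powers of x are nonzero, with coefficient of x^(2k+1) equal to (-1)^k 6^(2k+1) / (2k+1)!.
Write 27 = 2*13 + 1, giving the coefficient (-1)^13 * 6^27 / 27! = -1023490369077469249536/10888869450418352160768000000 = -76527504/814172781296875.

-76527504/814172781296875


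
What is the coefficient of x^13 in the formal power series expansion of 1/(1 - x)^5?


The negative binomial / multiset identity is
1/(1 - x)^r = sum_{k>=0} C(k + r - 1, r - 1) x^k.
Here r = 5 and k = 13, so the coefficient is
C(13 + 4, 4) = C(17, 4)
= 2380

2380


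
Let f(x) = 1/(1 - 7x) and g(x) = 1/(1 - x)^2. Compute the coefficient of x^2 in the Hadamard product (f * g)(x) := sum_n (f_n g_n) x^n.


f has coefficients f_k = 7^k. For g = 1/(1 - x)^2 the coefficient is g_k = C(k + 1, 1) = k + 1. The Hadamard coefficient is (f * g)_k = 7^k * (k + 1).
For k = 2: 7^2 * 3 = 49 * 3 = 147.

147


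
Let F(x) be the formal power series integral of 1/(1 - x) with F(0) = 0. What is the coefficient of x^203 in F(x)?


1/(1 - x) = sum_{k>=0} x^k. Integrating termwise and using F(0) = 0 gives
F(x) = sum_{k>=0} x^(k+1) / (k+1) = sum_{m>=1} x^m / m = -ln(1 - x).
So the coefficient of x^203 is 1/203 = 1/203.

1/203


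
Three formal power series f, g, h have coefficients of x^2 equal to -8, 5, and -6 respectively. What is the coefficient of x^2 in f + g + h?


Series addition is componentwise:
-8 + 5 + -6
= -9

-9


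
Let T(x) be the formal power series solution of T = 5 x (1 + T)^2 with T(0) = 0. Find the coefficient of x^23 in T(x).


Apply the Lagrange inversion formula: if T = 5 x * phi(T) with phi(t) = (1 + t)^2, then [x^n] T = 5^n * (1/n) [t^(n-1)] phi(t)^n = 5^n * (1/n) [t^(n-1)] (1 + t)^(2n) = 5^n * (1/n) C(2n, n-1).
Using the identity C(2n, n-1) = C(2n, n) * n / (n+1), the unscaled factor equals C(2n, n) / (n+1) = C_n, the n-th Catalan number.
For n = 23: C_23 = C(46, 23) / 24 = 8233430727600/24 = 343059613650.
With the 5^23 = 11920928955078125 factor, the coefficient is 11920928955078125 * 343059613650 = 4089589281678199768066406250.

4089589281678199768066406250


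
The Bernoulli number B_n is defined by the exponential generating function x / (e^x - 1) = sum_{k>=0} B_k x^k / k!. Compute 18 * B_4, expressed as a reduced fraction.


Bernoulli numbers can also be computed recursively via B_0 = 1 and sum_{j=0}^{m} C(m+1, j) B_j = 0 for m >= 1. Odd-index Bernoulli numbers vanish for k >= 3.
Computing B_4 = -1/30, so 18 * B_4 = 18 * -1/30 = -3/5.

-3/5


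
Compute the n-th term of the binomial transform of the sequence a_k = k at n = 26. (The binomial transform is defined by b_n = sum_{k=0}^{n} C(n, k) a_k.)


With a_k = k, b_n = sum_{k=0}^{n} C(n, k) k. Using k * C(n, k) = n * C(n-1, k-1) gives b_n = n * sum_{k>=1} C(n-1, k-1) = n * 2^(n-1).
For n = 26: 26 * 2^25 = 26 * 33554432 = 872415232.

872415232


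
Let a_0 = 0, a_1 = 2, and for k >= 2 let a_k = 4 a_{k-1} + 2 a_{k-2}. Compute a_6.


Iterating the recurrence forward:
a_0 = 0
a_1 = 2
a_2 = 4*2 + 2*0 = 8
a_3 = 4*8 + 2*2 = 36
a_4 = 4*36 + 2*8 = 160
a_5 = 4*160 + 2*36 = 712
a_6 = 4*712 + 2*160 = 3168
So a_6 = 3168.

3168


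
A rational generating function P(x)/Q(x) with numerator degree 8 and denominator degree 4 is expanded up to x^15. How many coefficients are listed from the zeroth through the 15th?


Expanding up to x^15 gives the coefficients for x^0, x^1, ..., x^15.
That is 15 + 1 = 16 coefficients in total.

16


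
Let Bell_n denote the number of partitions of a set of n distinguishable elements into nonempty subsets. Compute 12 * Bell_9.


Bell_9 can be computed from the Bell triangle or from Dobinski's identity Bell_n = (1/e) * sum_{k>=0} k^n / k!.
Computing Bell_9 = 21147.
Then 12 * 21147 = 253764.

253764


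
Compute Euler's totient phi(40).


phi(n) counts integers in [1, n] coprime to n. Using the multiplicative formula phi(n) = n * prod_{p | n} (1 - 1/p):
40 = 2^3 * 5, so
phi(40) = 40 * (1 - 1/2) * (1 - 1/5) = 16.

16


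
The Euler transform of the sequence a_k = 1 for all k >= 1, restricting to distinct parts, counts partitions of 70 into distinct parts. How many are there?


Partitions of 70 into distinct parts can be computed via generating function.
Product (1+x)(1+x^2)(1+x^3)...
The coefficient of x^70 = 29927

29927


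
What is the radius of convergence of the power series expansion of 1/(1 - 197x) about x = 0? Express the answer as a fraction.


Expanding 1/(1 - 197x) = sum_{k>=0} 197^k x^k, the series converges when |197x| < 1, i.e., |x| < 1/197.
So the radius of convergence is 1/197 = 1/197.

1/197


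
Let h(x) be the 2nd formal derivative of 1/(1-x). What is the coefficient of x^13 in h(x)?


Differentiating 2 times: d^2/dx^2 [1/(1-x)] = 2!/(1-x)^3.
The expansion 1/(1-x)^3 = sum_{k>=0} C(k+2, 2) x^k, so the coefficient of x^n in 2!/(1-x)^3 is 2! * C(n+2, 2).
For n = 13: 2 * C(15, 2) = 2 * 105 = 210

210


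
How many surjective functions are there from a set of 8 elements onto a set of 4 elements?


By inclusion-exclusion on which target elements are missed, the number of surjections from an n-set onto a k-set is
surj(n, k) = sum_{j=0}^{k} (-1)^j C(k, j) (k - j)^n.
Equivalently surj(n, k) = k! * S(n, k), where S(n, k) is the Stirling number of the second kind.
For n = 8, k = 4:
S(8, 4) = 1701, so
surj = 4! * 1701 = 24 * 1701 = 40824.

40824


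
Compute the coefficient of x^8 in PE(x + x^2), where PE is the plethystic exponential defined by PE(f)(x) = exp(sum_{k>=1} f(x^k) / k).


With f(x) = x + x^2, the exponent is sum_{k>=1} (x^k + x^(2k)) / k = -ln(1 - x) - ln(1 - x^2). Exponentiating:
PE(x + x^2) = 1 / ((1 - x)(1 - x^2)).
This is the generating function for partitions of n into parts of size 1 or 2. The number of 2's can be any j in 0..4, and the rest are 1's, so
[x^8] = floor(8/2) + 1 = 5.

5


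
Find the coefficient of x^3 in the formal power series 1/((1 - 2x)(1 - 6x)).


By partial fractions or Cauchy convolution:
The coefficient equals sum_{k=0}^{3} 2^k * 6^(3-k).
= 320

320


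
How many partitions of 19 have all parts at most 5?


Using the generating function (1-x)^(-1)(1-x^2)^(-1)...(1-x^5)^(-1),
the coefficient of x^19 counts these restricted partitions.
Result = 164

164


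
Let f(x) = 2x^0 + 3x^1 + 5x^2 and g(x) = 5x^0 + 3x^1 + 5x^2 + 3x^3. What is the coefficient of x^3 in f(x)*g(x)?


Cauchy product at x^3:
2*3 + 3*5 + 5*3
= 36

36


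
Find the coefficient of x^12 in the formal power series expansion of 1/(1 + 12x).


Write 1/(1 + c x) = 1/(1 - (-c) x) and apply the geometric-series identity
1/(1 - y) = sum_{k>=0} y^k to get 1/(1 + c x) = sum_{k>=0} (-c)^k x^k.
So the coefficient of x^k is (-c)^k = (-1)^k * c^k.
Here c = 12 and k = 12:
(-12)^12 = 1 * 8916100448256 = 8916100448256

8916100448256


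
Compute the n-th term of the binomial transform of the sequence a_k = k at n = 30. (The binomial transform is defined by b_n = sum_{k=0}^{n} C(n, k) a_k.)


With a_k = k, b_n = sum_{k=0}^{n} C(n, k) k. Using k * C(n, k) = n * C(n-1, k-1) gives b_n = n * sum_{k>=1} C(n-1, k-1) = n * 2^(n-1).
For n = 30: 30 * 2^29 = 30 * 536870912 = 16106127360.

16106127360


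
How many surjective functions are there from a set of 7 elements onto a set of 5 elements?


By inclusion-exclusion on which target elements are missed, the number of surjections from an n-set onto a k-set is
surj(n, k) = sum_{j=0}^{k} (-1)^j C(k, j) (k - j)^n.
Equivalently surj(n, k) = k! * S(n, k), where S(n, k) is the Stirling number of the second kind.
For n = 7, k = 5:
S(7, 5) = 140, so
surj = 5! * 140 = 120 * 140 = 16800.

16800


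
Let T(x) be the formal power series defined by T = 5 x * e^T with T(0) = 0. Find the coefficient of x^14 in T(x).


Apply the Lagrange inversion formula: if T = 5 x * phi(T) with phi(t) = e^t, then
[x^n] T = 5^n * (1/n) [t^(n-1)] phi(t)^n = 5^n * (1/n) [t^(n-1)] e^(n t) = 5^n * (1/n) * n^(n-1) / (n-1)! = 5^n * n^(n-1) / n!.
When c = 1 this is the Cayley count of rooted labeled trees on n vertices, divided by n!.
For n = 14: 5^14 * 14^13 / 14! = 6103515625 * 793714773254144/87178291200 = 1930983147460937500/34749.

1930983147460937500/34749


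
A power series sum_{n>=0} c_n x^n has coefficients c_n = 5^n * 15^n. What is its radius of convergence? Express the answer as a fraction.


By the root test (Cauchy-Hadamard), the radius is R = 1 / limsup_n |c_n|^(1/n).
Here |c_n|^(1/n) = (5^n * 15^n)^(1/n) = 5 * 15 = 75 for all n.
So R = 1/75 = 1/75.

1/75


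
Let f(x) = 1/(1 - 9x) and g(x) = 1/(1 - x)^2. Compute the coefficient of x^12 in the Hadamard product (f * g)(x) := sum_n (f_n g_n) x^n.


f has coefficients f_k = 9^k. For g = 1/(1 - x)^2 the coefficient is g_k = C(k + 1, 1) = k + 1. The Hadamard coefficient is (f * g)_k = 9^k * (k + 1).
For k = 12: 9^12 * 13 = 282429536481 * 13 = 3671583974253.

3671583974253


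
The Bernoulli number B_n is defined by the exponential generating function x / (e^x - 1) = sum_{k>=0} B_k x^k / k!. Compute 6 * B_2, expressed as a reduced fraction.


Bernoulli numbers can also be computed recursively via B_0 = 1 and sum_{j=0}^{m} C(m+1, j) B_j = 0 for m >= 1. Odd-index Bernoulli numbers vanish for k >= 3.
Computing B_2 = 1/6, so 6 * B_2 = 6 * 1/6 = 1.

1


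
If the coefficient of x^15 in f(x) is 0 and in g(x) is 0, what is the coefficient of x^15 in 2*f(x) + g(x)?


Scalar multiplication scales coefficients: 2 * 0 = 0.
Then add the g coefficient: 0 + 0
= 0

0


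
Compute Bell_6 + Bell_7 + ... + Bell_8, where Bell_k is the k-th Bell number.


Recall Bell_k counts set partitions of a k-set (with Bell_0 = 1 by convention).
Bell_6 through Bell_8: 203, 877, 4140
Sum = 203 + 877 + 4140 = 5220.

5220


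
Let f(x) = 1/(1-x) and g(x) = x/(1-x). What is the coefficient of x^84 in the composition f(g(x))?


First simplify the composition: f(g(x)) = 1/(1 - x/(1-x)) = (1-x)/((1-x) - x) = (1-x)/(1-2x).
Now extract the coefficient. Write (1-x)/(1-2x) = 1/(1-2x) - x/(1-2x).
The coefficient of x^n in 1/(1-2x) is 2^n, and in x/(1-2x) is 2^(n-1) (for n >= 1).
So the coefficient of x^84 is 2^84 - 2^83 = 19342813113834066795298816 - 9671406556917033397649408 = 9671406556917033397649408.

9671406556917033397649408


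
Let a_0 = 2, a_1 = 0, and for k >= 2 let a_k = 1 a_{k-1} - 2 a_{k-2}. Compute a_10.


Iterating the recurrence forward:
a_0 = 2
a_1 = 0
a_2 = 1*0 - 2*2 = -4
a_3 = 1*-4 - 2*0 = -4
a_4 = 1*-4 - 2*-4 = 4
a_5 = 1*4 - 2*-4 = 12
a_6 = 1*12 - 2*4 = 4
a_7 = 1*4 - 2*12 = -20
a_8 = 1*-20 - 2*4 = -28
a_9 = 1*-28 - 2*-20 = 12
a_10 = 1*12 - 2*-28 = 68
So a_10 = 68.

68


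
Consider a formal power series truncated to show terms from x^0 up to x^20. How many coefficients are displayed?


From x^0 to x^20 inclusive, the count is 20 - 0 + 1 = 21.

21


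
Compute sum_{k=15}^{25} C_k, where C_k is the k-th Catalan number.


C_15 through C_25: 9694845, 35357670, 129644790, 477638700, 1767263190, 6564120420, 24466267020, 91482563640, 343059613650, 1289904147324, 4861946401452
Sum = 9694845 + 35357670 + 129644790 + 477638700 + 1767263190 + 6564120420 + 24466267020 + 91482563640 + 343059613650 + 1289904147324 + 4861946401452
= 6619842712701

6619842712701


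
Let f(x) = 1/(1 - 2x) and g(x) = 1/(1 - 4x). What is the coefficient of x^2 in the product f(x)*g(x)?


The coefficient of x^n in f*g is the Cauchy product: sum_{k=0}^{n} a^k * b^(n-k).
With a=2, b=4, n=2:
sum_{k=0}^{2} 2^k * 4^(2-k)
= 28

28


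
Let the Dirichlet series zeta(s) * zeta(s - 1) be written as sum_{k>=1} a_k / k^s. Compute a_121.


Convolution gives a_k = sum_{d | k} d * 1 = sum_{d | k} d = sigma(k), the sum of positive divisors of k.
For k = 121, the divisors are 1, 11, 121, so
sigma(121) = 1 + 11 + 121 = 133.

133


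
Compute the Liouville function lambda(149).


The Liouville function is lambda(k) = (-1)^Omega(k), where Omega(k) counts the prime factors of k with multiplicity.
Factoring: 149 = 149, so Omega(149) = 1.
lambda(149) = (-1)^1 = -1.

-1


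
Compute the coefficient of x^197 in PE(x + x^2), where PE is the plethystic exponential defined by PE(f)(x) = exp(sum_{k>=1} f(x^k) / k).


With f(x) = x + x^2, the exponent is sum_{k>=1} (x^k + x^(2k)) / k = -ln(1 - x) - ln(1 - x^2). Exponentiating:
PE(x + x^2) = 1 / ((1 - x)(1 - x^2)).
This is the generating function for partitions of n into parts of size 1 or 2. The number of 2's can be any j in 0..98, and the rest are 1's, so
[x^197] = floor(197/2) + 1 = 99.

99


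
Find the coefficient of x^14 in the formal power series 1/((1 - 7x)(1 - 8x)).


By partial fractions or Cauchy convolution:
The coefficient equals sum_{k=0}^{14} 7^k * 8^(14-k).
= 30436810578889

30436810578889


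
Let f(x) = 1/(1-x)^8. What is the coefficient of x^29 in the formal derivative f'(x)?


Differentiate: d/dx [ 1/(1-x)^r ] = r / (1-x)^(r+1).
Here r = 8, so f'(x) = 8 / (1-x)^9.
The expansion of 1/(1-x)^(r+1) has coefficient of x^n equal to C(n+r, r).
So the coefficient of x^29 in f'(x) is
8 * C(37, 8) = 8 * 38608020 = 308864160

308864160


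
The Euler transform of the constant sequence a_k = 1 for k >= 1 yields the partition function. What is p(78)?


The Euler transform converts the sequence a_k = 1 into the number of integer partitions.
Using the recurrence or dynamic programming:
p(78) = 12132164

12132164


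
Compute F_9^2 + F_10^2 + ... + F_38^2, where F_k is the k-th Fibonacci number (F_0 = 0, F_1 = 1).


There is a standard identity sum_{k=0}^{N} F_k^2 = F_N * F_{N+1} (proved inductively from the telescoping relation F_k^2 = F_k F_{k+1} - F_{k-1} F_k). Then
sum_{k=9}^{38} F_k^2 = F_38 F_39 - F_8 F_9.
Computing: F_38 = 39088169, F_39 = 63245986, F_8 = 21, F_9 = 34.
Sum = 39088169 * 63245986 - 21 * 34 = 2472169789338920.

2472169789338920


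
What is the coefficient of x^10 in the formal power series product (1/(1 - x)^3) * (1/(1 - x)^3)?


Combine the factors: (1/(1 - x)^3) * (1/(1 - x)^3) = 1/(1 - x)^6.
Then use 1/(1 - x)^r = sum_{k>=0} C(k + r - 1, r - 1) x^k with r = 6 and k = 10:
C(15, 5) = 3003.

3003


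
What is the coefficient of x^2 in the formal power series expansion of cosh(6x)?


The Maclaurin series is cosh(t) = sum_{m>=0} t^(2m) / (2m)!, so substituting t = 6x, only even powers of x are nonzero, with coefficient of x^(2m) equal to 6^(2m) / (2m)!.
For x^2 the coefficient is 6^2/2! = 36/2 = 18.

18


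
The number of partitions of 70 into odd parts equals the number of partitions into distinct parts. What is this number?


Computing partitions of 70 into odd parts (1, 3, 5, ...):
Using the generating function prod_{k>=0} 1/(1-x^(2k+1)),
the count is 29927

29927


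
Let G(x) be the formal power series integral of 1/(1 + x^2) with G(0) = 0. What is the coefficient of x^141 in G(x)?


1/(1 + x^2) = sum_{j>=0} (-1)^j x^(2j). Integrating termwise with G(0) = 0:
G(x) = sum_{j>=0} (-1)^j x^(2j+1) / (2j+1) = arctan(x).
Only odd powers are nonzero. For x^141 write 141 = 2*70 + 1, giving
(-1)^70 / 141 = 1/141 = 1/141.

1/141


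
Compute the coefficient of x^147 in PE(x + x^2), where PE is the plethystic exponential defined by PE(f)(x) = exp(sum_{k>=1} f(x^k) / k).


With f(x) = x + x^2, the exponent is sum_{k>=1} (x^k + x^(2k)) / k = -ln(1 - x) - ln(1 - x^2). Exponentiating:
PE(x + x^2) = 1 / ((1 - x)(1 - x^2)).
This is the generating function for partitions of n into parts of size 1 or 2. The number of 2's can be any j in 0..73, and the rest are 1's, so
[x^147] = floor(147/2) + 1 = 74.

74


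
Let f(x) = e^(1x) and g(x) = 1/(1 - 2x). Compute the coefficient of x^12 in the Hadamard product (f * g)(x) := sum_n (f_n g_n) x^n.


Expanding: f_k = 1^k/k! (from e^(1x)) and g_k = 2^k (from 1/(1 - 2x)). So the Hadamard coefficient (f * g)_k = 1^k 2^k / k! = (2)^k / k!.
For k = 12: 2^12/12! = 4096/479001600 = 4/467775.

4/467775


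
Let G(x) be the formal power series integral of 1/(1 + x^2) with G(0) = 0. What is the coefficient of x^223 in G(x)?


1/(1 + x^2) = sum_{j>=0} (-1)^j x^(2j). Integrating termwise with G(0) = 0:
G(x) = sum_{j>=0} (-1)^j x^(2j+1) / (2j+1) = arctan(x).
Only odd powers are nonzero. For x^223 write 223 = 2*111 + 1, giving
(-1)^111 / 223 = -1/223 = -1/223.

-1/223


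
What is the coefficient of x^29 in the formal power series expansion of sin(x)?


The Maclaurin series is sin(t) = sum_{k>=0} (-1)^k t^(2k+1) / (2k+1)!, so substituting t = x, only odd powers of x are nonzero, with coefficient of x^(2k+1) equal to (-1)^k / (2k+1)!.
Write 29 = 2*14 + 1, giving the coefficient (-1)^14 / 29! = 1/8841761993739701954543616000000 = 1/8841761993739701954543616000000.

1/8841761993739701954543616000000


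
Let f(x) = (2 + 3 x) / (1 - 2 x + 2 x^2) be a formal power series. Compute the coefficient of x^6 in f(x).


Write f(x) = sum_{k>=0} a_k x^k. Multiplying both sides by 1 - 2 x + 2 x^2 gives
(1 - 2 x + 2 x^2) sum_{k>=0} a_k x^k = 2 + 3 x.
Matching coefficients:
 x^0: a_0 = 2
 x^1: a_1 - 2 a_0 = 3  =>  a_1 = 2*2 + 3 = 7
 x^k (k >= 2): a_k = 2 a_{k-1} - 2 a_{k-2}.
Iterating: a_2 = 10, a_3 = 6, a_4 = -8, a_5 = -28, a_6 = -40.
So the coefficient of x^6 is -40.

-40


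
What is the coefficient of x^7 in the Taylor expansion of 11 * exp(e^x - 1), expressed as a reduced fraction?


exp(e^x - 1) = sum_{k>=0} Bell_k x^k / k!, where Bell_k is the k-th Bell number.
So the coefficient of x^7 is 11 * Bell_7 / 7!.
Computing: Bell_7 = 877 and 7! = 5040, giving
11 * 877/5040 = 9647/5040.

9647/5040


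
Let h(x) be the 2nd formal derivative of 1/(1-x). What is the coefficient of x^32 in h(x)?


Differentiating 2 times: d^2/dx^2 [1/(1-x)] = 2!/(1-x)^3.
The expansion 1/(1-x)^3 = sum_{k>=0} C(k+2, 2) x^k, so the coefficient of x^n in 2!/(1-x)^3 is 2! * C(n+2, 2).
For n = 32: 2 * C(34, 2) = 2 * 561 = 1122

1122


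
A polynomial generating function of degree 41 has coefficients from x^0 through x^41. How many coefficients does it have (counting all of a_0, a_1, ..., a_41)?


A polynomial of degree 41 takes the form a_0 + a_1 x + ... + a_41 x^41.
The number of coefficients is 41 + 1 = 42.

42


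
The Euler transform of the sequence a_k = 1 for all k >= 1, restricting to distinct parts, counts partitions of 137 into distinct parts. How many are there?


Partitions of 137 into distinct parts can be computed via generating function.
Product (1+x)(1+x^2)(1+x^3)...
The coefficient of x^137 = 7755776

7755776


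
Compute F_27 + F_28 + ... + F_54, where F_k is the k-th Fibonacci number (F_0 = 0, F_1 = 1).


Use the identity sum_{k=0}^{N} F_k = F_{N+2} - 1 (which follows from F_{k+2} - F_{k+1} = F_k). Then
sum_{k=27}^{54} F_k = (F_{56} - 1) - (F_{28} - 1) = F_{56} - F_{28}.
Computing: F_{56} = 225851433717, F_{28} = 317811, so
Sum = 225851433717 - 317811 = 225851115906.

225851115906


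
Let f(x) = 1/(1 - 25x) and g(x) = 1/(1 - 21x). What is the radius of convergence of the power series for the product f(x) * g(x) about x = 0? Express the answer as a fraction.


The radius of 1/(1 - 25x) is 1/25 (nearest singularity at x = 1/25), and the radius of 1/(1 - 21x) is 1/21.
The product f(x)*g(x) = 1/((1 - 25x)(1 - 21x)) has singularities at both 1/25 and 1/21, so its radius of convergence is the distance to the nearest one:
min(1/25, 1/21) = 1/25.

1/25


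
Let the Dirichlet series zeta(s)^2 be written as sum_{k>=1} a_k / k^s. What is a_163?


The Dirichlet convolution of the constant function 1 with itself gives (1 * 1)(k) = sum_{d | k} 1 = d(k), the number of positive divisors of k.
Since zeta(s) = sum_{k>=1} 1/k^s, we have zeta(s)^2 = sum_{k>=1} d(k)/k^s, so a_k = d(k).
For k = 163: the divisors are 1, 163.
Count = 2.

2


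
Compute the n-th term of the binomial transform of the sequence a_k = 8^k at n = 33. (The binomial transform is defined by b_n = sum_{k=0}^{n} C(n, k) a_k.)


With a_k = 8^k, b_n = sum_{k=0}^{n} C(n, k) 8^k = (1 + 8)^n by the binomial theorem.
For n = 33: (1 + 8)^33 = 9^33 = 30903154382632612361920641803529.

30903154382632612361920641803529


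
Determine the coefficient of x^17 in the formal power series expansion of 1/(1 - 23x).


The geometric series identity gives 1/(1 - c x) = sum_{k>=0} c^k x^k, so the coefficient of x^k is c^k.
Here c = 23 and k = 17.
Computing: 23^17 = 141050039560662968926103

141050039560662968926103


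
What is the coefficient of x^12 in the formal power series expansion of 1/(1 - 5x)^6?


The general identity 1/(1 - c x)^r = sum_{k>=0} c^k C(k + r - 1, r - 1) x^k follows by substituting y = c x into 1/(1 - y)^r = sum_{k>=0} C(k + r - 1, r - 1) y^k.
For c = 5, r = 6, k = 12:
5^12 * C(17, 5) = 244140625 * 6188 = 1510742187500.

1510742187500


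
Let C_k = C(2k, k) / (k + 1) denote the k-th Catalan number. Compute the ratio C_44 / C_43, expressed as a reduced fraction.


Using C_k = (2k)! / (k! (k+1)!), the ratio C_{k+1}/C_k simplifies to
C_{k+1}/C_k = [(2k+2)! / ((k+1)! (k+2)!)] * [k! (k+1)! / (2k)!]
 = (2k+2)(2k+1) / ((k+1)(k+2)) = 2(2k+1) / (k+2).
For k = 43: 2(2*43 + 1) / (43 + 2) = 174/45 = 58/15.

58/15


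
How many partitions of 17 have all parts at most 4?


Using the generating function (1-x)^(-1)(1-x^2)^(-1)...(1-x^4)^(-1),
the coefficient of x^17 counts these restricted partitions.
Result = 72

72


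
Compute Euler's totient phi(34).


phi(n) counts integers in [1, n] coprime to n. Using the multiplicative formula phi(n) = n * prod_{p | n} (1 - 1/p):
34 = 2 * 17, so
phi(34) = 34 * (1 - 1/2) * (1 - 1/17) = 16.

16


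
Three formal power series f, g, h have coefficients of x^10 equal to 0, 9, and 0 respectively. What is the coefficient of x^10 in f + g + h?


Series addition is componentwise:
0 + 9 + 0
= 9

9


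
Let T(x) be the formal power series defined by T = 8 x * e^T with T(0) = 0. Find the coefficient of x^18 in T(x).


Apply the Lagrange inversion formula: if T = 8 x * phi(T) with phi(t) = e^t, then
[x^n] T = 8^n * (1/n) [t^(n-1)] phi(t)^n = 8^n * (1/n) [t^(n-1)] e^(n t) = 8^n * (1/n) * n^(n-1) / (n-1)! = 8^n * n^(n-1) / n!.
When c = 1 this is the Cayley count of rooted labeled trees on n vertices, divided by n!.
For n = 18: 8^18 * 18^17 / 18! = 18014398509481984 * 2185911559738696531968/6402373705728000 = 91580367978306252441724649472/14889875.

91580367978306252441724649472/14889875


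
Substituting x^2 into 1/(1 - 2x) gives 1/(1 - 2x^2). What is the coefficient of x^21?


Since 1/(1 - 2x^2) only has even powers of x,
the coefficient of x^21 (odd) is 0.

0


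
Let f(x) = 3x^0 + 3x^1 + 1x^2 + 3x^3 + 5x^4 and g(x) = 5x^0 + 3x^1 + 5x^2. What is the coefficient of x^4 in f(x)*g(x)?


Cauchy product at x^4:
1*5 + 3*3 + 5*5
= 39

39


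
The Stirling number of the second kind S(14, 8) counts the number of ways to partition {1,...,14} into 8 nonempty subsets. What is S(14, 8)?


Using the explicit formula S(n,k) = (1/k!) sum_{j=0}^{k} (-1)^(k-j) C(k,j) j^n:
S(14, 8) = 20912320
Equivalently, S(n,k) is n! times the coefficient of x^n in the EGF (e^x - 1)^k / k!.

20912320


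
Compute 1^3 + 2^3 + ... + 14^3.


This power sum has a closed form given by Faulhaber's formula
sum_{k=1}^{m} k^p = (1 / (p + 1)) * sum_{j=0}^{p} C(p + 1, j) B_j m^(p + 1 - j),
but for small m direct computation is fastest:
1 + 8 + 27 + 64 + 125 + 216 + 343 + 512 + 729 + 1000 + 1331 + 1728 + 2197 + 2744 = 11025.

11025


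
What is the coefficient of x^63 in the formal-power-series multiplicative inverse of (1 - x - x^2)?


Let the inverse be f(x) = sum_{k>=0} a_k x^k. From f(x) * (1 - x - x^2) = 1 and matching coefficients:
 x^0: a_0 = 1.
 x^1: a_1 - a_0 = 0, so a_1 = 1.
 x^k (k >= 2): a_k - a_{k-1} - a_{k-2} = 0, i.e. a_k = a_{k-1} + a_{k-2}.
This is the Fibonacci-type recurrence shifted so that a_0 = a_1 = 1.
Iterating: a_0=1, a_1=1, a_2=2, a_3=3, a_4=5, a_5=8, a_6=13, a_7=21, a_8=34, a_9=55, ...
a_63 = 10610209857723.

10610209857723


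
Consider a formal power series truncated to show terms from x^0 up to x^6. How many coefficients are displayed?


From x^0 to x^6 inclusive, the count is 6 - 0 + 1 = 7.

7


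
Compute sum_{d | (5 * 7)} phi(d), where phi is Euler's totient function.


First, 5 * 7 = 35. One classical identity is sum_{d | n} phi(d) = n (each k in [1, n] has a unique gcd with n, and among the k's with gcd(k, n) = n/d there are phi(d) of them). So the sum equals 35. We also verify directly:
Divisors of 35: 1, 5, 7, 35.
phi values: 1, 4, 6, 24.
Sum = 35.

35


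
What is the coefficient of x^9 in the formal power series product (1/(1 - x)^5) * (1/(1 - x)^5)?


Combine the factors: (1/(1 - x)^5) * (1/(1 - x)^5) = 1/(1 - x)^10.
Then use 1/(1 - x)^r = sum_{k>=0} C(k + r - 1, r - 1) x^k with r = 10 and k = 9:
C(18, 9) = 48620.

48620


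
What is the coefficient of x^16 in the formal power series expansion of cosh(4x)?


The Maclaurin series is cosh(t) = sum_{m>=0} t^(2m) / (2m)!, so substituting t = 4x, only even powers of x are nonzero, with coefficient of x^(2m) equal to 4^(2m) / (2m)!.
For x^16 the coefficient is 4^16/16! = 4294967296/20922789888000 = 131072/638512875.

131072/638512875


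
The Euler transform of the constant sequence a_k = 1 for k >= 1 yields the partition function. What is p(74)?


The Euler transform converts the sequence a_k = 1 into the number of integer partitions.
Using the recurrence or dynamic programming:
p(74) = 7089500

7089500


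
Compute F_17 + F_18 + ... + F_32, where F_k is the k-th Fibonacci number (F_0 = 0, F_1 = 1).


Use the identity sum_{k=0}^{N} F_k = F_{N+2} - 1 (which follows from F_{k+2} - F_{k+1} = F_k). Then
sum_{k=17}^{32} F_k = (F_{34} - 1) - (F_{18} - 1) = F_{34} - F_{18}.
Computing: F_{34} = 5702887, F_{18} = 2584, so
Sum = 5702887 - 2584 = 5700303.

5700303


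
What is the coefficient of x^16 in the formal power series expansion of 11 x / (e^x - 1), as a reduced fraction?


The exponential generating function for Bernoulli numbers is
x / (e^x - 1) = sum_{k>=0} B_k x^k / k!.
So the coefficient of x^16 in 11 x / (e^x - 1) is 11 B_16 / 16!.
Computing: B_16 = -3617/510, 16! = 20922789888000, giving
11 * -3617/510 / 20922789888000 = -3617/970056622080000.

-3617/970056622080000


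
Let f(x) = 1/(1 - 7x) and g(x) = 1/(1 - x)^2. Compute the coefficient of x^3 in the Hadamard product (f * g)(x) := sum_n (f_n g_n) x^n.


f has coefficients f_k = 7^k. For g = 1/(1 - x)^2 the coefficient is g_k = C(k + 1, 1) = k + 1. The Hadamard coefficient is (f * g)_k = 7^k * (k + 1).
For k = 3: 7^3 * 4 = 343 * 4 = 1372.

1372


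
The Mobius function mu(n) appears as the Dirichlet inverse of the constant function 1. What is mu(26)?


26 = 2 * 13 (all distinct primes).
mu(26) = (-1)^2 = 1

1


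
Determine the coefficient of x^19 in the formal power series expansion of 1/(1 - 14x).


The geometric series identity gives 1/(1 - c x) = sum_{k>=0} c^k x^k, so the coefficient of x^k is c^k.
Here c = 14 and k = 19.
Computing: 14^19 = 5976303958948914397184

5976303958948914397184


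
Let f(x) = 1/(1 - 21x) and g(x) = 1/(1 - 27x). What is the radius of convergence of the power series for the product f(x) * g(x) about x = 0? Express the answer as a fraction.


The radius of 1/(1 - 21x) is 1/21 (nearest singularity at x = 1/21), and the radius of 1/(1 - 27x) is 1/27.
The product f(x)*g(x) = 1/((1 - 21x)(1 - 27x)) has singularities at both 1/21 and 1/27, so its radius of convergence is the distance to the nearest one:
min(1/21, 1/27) = 1/27.

1/27


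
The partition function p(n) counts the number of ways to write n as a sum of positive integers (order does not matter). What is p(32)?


Using the generating function prod_{k>=1} 1/(1-x^k), we compute p(32).
By dynamic programming over parts 1 through 32:
p(32) = 8349

8349


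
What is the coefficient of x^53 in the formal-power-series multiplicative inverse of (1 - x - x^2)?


Let the inverse be f(x) = sum_{k>=0} a_k x^k. From f(x) * (1 - x - x^2) = 1 and matching coefficients:
 x^0: a_0 = 1.
 x^1: a_1 - a_0 = 0, so a_1 = 1.
 x^k (k >= 2): a_k - a_{k-1} - a_{k-2} = 0, i.e. a_k = a_{k-1} + a_{k-2}.
This is the Fibonacci-type recurrence shifted so that a_0 = a_1 = 1.
Iterating: a_0=1, a_1=1, a_2=2, a_3=3, a_4=5, a_5=8, a_6=13, a_7=21, a_8=34, a_9=55, ...
a_53 = 86267571272.

86267571272


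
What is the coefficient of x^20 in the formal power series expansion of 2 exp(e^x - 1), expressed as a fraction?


exp(e^x - 1) is the exponential generating function for the Bell numbers Bell_k: exp(e^x - 1) = sum_{k>=0} Bell_k x^k / k!.
So the coefficient of x^20 in 2 exp(e^x - 1) is 2 Bell_20 / 20!.
Computing: Bell_20 = 51724158235372 and 20! = 2432902008176640000, giving
2 * 51724158235372/2432902008176640000 = 263898766507/6206382673920000.

263898766507/6206382673920000


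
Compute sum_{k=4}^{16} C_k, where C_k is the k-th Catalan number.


C_4 through C_16: 14, 42, 132, 429, 1430, 4862, 16796, 58786, 208012, 742900, 2674440, 9694845, 35357670
Sum = 14 + 42 + 132 + 429 + 1430 + 4862 + 16796 + 58786 + 208012 + 742900 + 2674440 + 9694845 + 35357670
= 48760358

48760358


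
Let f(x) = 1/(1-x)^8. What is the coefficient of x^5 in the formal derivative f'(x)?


Differentiate: d/dx [ 1/(1-x)^r ] = r / (1-x)^(r+1).
Here r = 8, so f'(x) = 8 / (1-x)^9.
The expansion of 1/(1-x)^(r+1) has coefficient of x^n equal to C(n+r, r).
So the coefficient of x^5 in f'(x) is
8 * C(13, 8) = 8 * 1287 = 10296

10296


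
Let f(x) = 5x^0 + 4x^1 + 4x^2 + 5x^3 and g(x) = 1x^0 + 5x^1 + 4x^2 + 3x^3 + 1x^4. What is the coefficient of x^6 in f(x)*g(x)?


Cauchy product at x^6:
4*1 + 5*3
= 19

19


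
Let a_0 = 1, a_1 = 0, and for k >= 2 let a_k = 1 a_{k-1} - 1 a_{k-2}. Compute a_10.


Iterating the recurrence forward:
a_0 = 1
a_1 = 0
a_2 = 1*0 - 1*1 = -1
a_3 = 1*-1 - 1*0 = -1
a_4 = 1*-1 - 1*-1 = 0
a_5 = 1*0 - 1*-1 = 1
a_6 = 1*1 - 1*0 = 1
a_7 = 1*1 - 1*1 = 0
a_8 = 1*0 - 1*1 = -1
a_9 = 1*-1 - 1*0 = -1
a_10 = 1*-1 - 1*-1 = 0
So a_10 = 0.

0


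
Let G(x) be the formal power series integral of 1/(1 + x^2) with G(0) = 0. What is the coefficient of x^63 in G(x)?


1/(1 + x^2) = sum_{j>=0} (-1)^j x^(2j). Integrating termwise with G(0) = 0:
G(x) = sum_{j>=0} (-1)^j x^(2j+1) / (2j+1) = arctan(x).
Only odd powers are nonzero. For x^63 write 63 = 2*31 + 1, giving
(-1)^31 / 63 = -1/63 = -1/63.

-1/63


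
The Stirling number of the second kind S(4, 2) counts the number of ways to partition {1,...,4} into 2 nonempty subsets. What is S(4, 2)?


Using the explicit formula S(n,k) = (1/k!) sum_{j=0}^{k} (-1)^(k-j) C(k,j) j^n:
S(4, 2) = 7
Equivalently, S(n,k) is n! times the coefficient of x^n in the EGF (e^x - 1)^k / k!.

7


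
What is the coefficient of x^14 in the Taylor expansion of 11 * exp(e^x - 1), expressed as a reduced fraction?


exp(e^x - 1) = sum_{k>=0} Bell_k x^k / k!, where Bell_k is the k-th Bell number.
So the coefficient of x^14 is 11 * Bell_14 / 14!.
Computing: Bell_14 = 190899322 and 14! = 87178291200, giving
11 * 190899322/87178291200 = 95449661/3962649600.

95449661/3962649600


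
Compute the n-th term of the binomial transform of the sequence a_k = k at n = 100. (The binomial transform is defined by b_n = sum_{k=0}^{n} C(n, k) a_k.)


With a_k = k, b_n = sum_{k=0}^{n} C(n, k) k. Using k * C(n, k) = n * C(n-1, k-1) gives b_n = n * sum_{k>=1} C(n-1, k-1) = n * 2^(n-1).
For n = 100: 100 * 2^99 = 100 * 633825300114114700748351602688 = 63382530011411470074835160268800.

63382530011411470074835160268800


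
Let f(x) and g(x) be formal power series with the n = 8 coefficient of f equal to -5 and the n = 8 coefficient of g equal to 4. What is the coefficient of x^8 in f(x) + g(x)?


Addition of formal power series is termwise.
The coefficient of x^8 in f + g = -5 + 4
= -1

-1


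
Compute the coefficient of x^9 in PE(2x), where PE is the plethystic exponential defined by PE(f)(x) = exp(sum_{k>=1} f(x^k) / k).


With f(x) = 2x, the exponent is sum_{k>=1} 2 x^k / k = 2 * (-ln(1 - x)). Exponentiating:
PE(2x) = exp(-2 ln(1 - x)) = 1/(1 - x)^2.
By the negative binomial expansion, [x^n] 1/(1 - x)^2 = C(n + 1, 1).
For n = 9: C(10, 1) = 10.

10


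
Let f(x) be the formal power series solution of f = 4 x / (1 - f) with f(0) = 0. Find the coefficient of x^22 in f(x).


Apply Lagrange inversion: f = 4 x * phi(f) with phi(t) = 1/(1 - t), so
[x^n] f = 4^n * (1/n) [t^(n-1)] phi(t)^n = 4^n * (1/n) [t^(n-1)] (1 - t)^(-n) = 4^n * (1/n) C(2n - 2, n - 1) = 4^n * C_{n-1}.
For n = 22: C_21 = C(42, 21) / 22 = 538257874440/22 = 24466267020.
With the 4^22 = 17592186044416 factor, the coefficient is 17592186044416 * 24466267020 = 430415121228199435960320.

430415121228199435960320
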